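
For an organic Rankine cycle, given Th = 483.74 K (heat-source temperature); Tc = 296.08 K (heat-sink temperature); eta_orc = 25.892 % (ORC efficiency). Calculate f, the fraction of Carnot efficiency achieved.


f = (eta_orc/100) / (1 - Tc/Th)
f = (25.892/100) / (1 - 296.08/483.74)
f = 0.66743


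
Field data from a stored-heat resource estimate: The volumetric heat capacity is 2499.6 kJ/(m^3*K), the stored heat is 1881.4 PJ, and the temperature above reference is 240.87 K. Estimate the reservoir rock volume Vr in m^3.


Vr = Q_s * 1e12 / (rhoc * dT)
Vr = 1881.4 * 1e12 / (2499.6 * 240.87)
Vr = 3.1248e+09 m^3


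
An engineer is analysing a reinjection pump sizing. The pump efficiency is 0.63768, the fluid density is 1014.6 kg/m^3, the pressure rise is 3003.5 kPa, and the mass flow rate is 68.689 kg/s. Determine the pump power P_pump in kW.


P_pump = mdot * dP / (rho * eta)
P_pump = 68.689 * 3003.5 / (1014.6 * 0.63768)
P_pump = 318.87 kW


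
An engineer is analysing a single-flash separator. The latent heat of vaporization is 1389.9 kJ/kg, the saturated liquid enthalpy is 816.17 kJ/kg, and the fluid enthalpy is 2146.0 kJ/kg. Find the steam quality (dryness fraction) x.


x = (h - hf) / hfg
x = (2146.0 - 816.17) / 1389.9
x = 0.95678


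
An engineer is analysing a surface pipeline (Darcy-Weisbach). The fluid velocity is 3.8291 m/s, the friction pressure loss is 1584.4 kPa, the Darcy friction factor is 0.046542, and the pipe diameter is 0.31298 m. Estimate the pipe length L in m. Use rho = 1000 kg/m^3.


L = dP*1000*D / (f*rho*vel^2/2)
L = 1584.4*1000*0.31298 / (0.046542*1000*3.8291^2/2)
L = 1453.4 m


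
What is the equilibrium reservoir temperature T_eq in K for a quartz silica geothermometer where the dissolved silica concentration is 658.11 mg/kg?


T_eq = 1309 / (5.19 - log10(SiO2)) - 273.15
T_eq = 1309 / (5.19 - log10(658.11)) - 273.15
T_eq = 278.7744 deg C
Convert to K: 278.7744 + 273.15 = 551.92 K
T_eq = 551.92 K


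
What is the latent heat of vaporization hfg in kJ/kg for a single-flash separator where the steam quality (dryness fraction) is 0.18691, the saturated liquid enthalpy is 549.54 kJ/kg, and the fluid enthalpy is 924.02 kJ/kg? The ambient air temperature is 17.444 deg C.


hfg = (h - hf) / x
hfg = (924.02 - 549.54) / 0.18691
hfg = 2003.5 kJ/kg


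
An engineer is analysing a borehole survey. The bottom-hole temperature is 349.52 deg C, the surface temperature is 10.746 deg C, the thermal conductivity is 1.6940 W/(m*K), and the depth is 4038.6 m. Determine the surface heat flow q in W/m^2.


Step 1: grad = (T_d - T_surf)/d * 1000 = (349.52 - 10.746)/4038.6 * 1000 = 83.88402 deg C/km
Step 2: q = k * grad / 1000 = 1.694 * 83.88402 / 1000 = 0.14210 W/m^2
q = 0.14210 W/m^2


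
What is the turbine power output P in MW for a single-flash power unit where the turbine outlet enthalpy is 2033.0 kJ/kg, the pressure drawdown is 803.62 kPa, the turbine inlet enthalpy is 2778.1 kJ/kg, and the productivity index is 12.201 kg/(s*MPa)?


Step 1: mdot = PI * dP / 1000 = 12.201 * 803.62 / 1000 = 9.804968 kg/s
Step 2: P = mdot*(h_in - h_out)/1000 = 9.804968*(2778.1 - 2033.0)/1000 = 7.3057 MW
P = 7.3057 MW


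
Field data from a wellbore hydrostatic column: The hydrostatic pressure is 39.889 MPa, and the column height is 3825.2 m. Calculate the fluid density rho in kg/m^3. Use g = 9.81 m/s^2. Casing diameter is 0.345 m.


rho = P * 1e6 / (g * h)
rho = 39.889 * 1e6 / (9.81 * 3825.2)
rho = 1063.0 kg/m^3


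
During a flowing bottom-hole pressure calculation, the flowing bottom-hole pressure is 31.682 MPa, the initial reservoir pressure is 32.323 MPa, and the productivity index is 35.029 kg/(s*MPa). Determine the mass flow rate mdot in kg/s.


mdot = (P_i - P_wf) * PI
mdot = (32.323 - 31.682) * 35.029
mdot = 22.454 kg/s


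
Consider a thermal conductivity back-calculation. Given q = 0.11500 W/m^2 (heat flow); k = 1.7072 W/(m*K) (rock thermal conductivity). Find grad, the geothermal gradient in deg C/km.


grad = q / k * 1000
grad = 0.11500 / 1.7072 * 1000
grad = 67.362 deg C/km


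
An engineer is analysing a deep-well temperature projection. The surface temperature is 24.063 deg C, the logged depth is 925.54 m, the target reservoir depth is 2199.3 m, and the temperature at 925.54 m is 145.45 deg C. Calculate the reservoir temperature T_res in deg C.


Step 1: grad = (T_d1 - T_surf)/d1 * 1000 = (145.45 - 24.063)/925.54 * 1000 = 131.1526 deg C/km
Step 2: T_res = T_surf + grad*d2/1000 = 24.063 + 131.1526*2199.3/1000 = 312.51 deg C
T_res = 312.51 deg C


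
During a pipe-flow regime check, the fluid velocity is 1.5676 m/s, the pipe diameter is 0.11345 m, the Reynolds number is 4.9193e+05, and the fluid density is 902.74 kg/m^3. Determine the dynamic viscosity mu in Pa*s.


mu = rho * vel * D / Re
mu = 902.74 * 1.5676 * 0.11345 / 4.9193e+05
mu = 0.00032636 Pa*s


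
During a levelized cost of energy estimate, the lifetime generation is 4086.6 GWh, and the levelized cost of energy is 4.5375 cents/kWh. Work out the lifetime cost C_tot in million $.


C_tot = LCOE / 100 * E_tot
C_tot = 4.5375 / 100 * 4086.6
C_tot = 185.43 million $


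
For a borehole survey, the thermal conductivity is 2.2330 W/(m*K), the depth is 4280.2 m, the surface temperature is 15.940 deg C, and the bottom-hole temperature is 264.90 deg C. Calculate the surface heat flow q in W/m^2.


Step 1: grad = (T_d - T_surf)/d * 1000 = (264.9 - 15.94)/4280.2 * 1000 = 58.16551 deg C/km
Step 2: q = k * grad / 1000 = 2.233 * 58.16551 / 1000 = 0.12988 W/m^2
q = 0.12988 W/m^2


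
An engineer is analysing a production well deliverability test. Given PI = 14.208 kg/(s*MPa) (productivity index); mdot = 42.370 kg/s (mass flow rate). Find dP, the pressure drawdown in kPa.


dP = mdot * 1000 / PI
dP = 42.370 * 1000 / 14.208
dP = 2982.1 kPa


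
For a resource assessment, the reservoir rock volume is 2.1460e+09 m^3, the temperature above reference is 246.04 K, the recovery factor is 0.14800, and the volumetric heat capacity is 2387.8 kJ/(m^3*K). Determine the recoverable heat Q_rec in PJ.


Step 1: Q_s = Vr*rhoc*dT/1e12 = 2.1460e+09*2387.8*246.04/1e12 = 1260.763 PJ
Step 2: Q_rec = Q_s * RF = 1260.763 * 0.148 = 186.59 PJ
Q_rec = 186.59 PJ


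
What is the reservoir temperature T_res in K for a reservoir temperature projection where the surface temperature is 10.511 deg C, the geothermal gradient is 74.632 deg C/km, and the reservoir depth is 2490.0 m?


T_res = T_surf + grad * d / 1000
T_res = 10.511 + 74.632 * 2490.0 / 1000
T_res = 196.3447 deg C
Convert to K: 196.3447 + 273.15 = 469.49 K
T_res = 469.49 K


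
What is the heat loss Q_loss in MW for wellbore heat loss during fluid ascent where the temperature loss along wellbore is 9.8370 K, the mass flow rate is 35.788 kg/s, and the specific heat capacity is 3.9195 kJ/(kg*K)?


Q_loss = mdot * cp * dT
Q_loss = 35.788 * 3.9195 * 9.8370
Q_loss = 1379.846 kW
Convert: 1379.846 kW * 0.001 = 1.3798 MW
Q_loss = 1.3798 MW


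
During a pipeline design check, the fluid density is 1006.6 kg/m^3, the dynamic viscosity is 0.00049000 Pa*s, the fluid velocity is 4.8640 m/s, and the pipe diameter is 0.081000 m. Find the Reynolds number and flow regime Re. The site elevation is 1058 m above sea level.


Step 1: Re = rho*vel*D/mu = 1006.6*4.864*0.081/0.00049 = 8.0936e+05
Step 2: Re = 8.0936e+05 > 4000, so flow is turbulent.
Re = 8.0936e+05 (turbulent)


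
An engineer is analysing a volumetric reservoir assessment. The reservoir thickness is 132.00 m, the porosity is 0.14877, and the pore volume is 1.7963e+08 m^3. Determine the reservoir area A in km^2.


A = Vp / (1e6 * hr * phi)
A = 1.7963e+08 / (1e6 * 132.00 * 0.14877)
A = 9.1472 km^2


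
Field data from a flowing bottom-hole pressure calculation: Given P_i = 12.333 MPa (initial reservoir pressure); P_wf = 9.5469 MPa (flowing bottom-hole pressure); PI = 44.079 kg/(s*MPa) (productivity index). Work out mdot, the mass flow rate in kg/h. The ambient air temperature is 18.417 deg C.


mdot = (P_i - P_wf) * PI
mdot = (12.333 - 9.5469) * 44.079
mdot = 122.8085 kg/s
Convert: 122.8085 kg/s * 3600.0 = 4.4211e+05 kg/h
mdot = 4.4211e+05 kg/h


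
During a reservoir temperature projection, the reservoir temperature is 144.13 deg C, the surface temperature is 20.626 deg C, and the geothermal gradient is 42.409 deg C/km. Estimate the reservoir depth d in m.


d = (T_res - T_surf) / grad * 1000
d = (144.13 - 20.626) / 42.409 * 1000
d = 2912.2 m


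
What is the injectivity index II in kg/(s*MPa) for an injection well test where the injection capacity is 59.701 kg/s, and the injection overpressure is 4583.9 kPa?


II = mdot * 1000 / dP
II = 59.701 * 1000 / 4583.9
II = 13.024 kg/(s*MPa)


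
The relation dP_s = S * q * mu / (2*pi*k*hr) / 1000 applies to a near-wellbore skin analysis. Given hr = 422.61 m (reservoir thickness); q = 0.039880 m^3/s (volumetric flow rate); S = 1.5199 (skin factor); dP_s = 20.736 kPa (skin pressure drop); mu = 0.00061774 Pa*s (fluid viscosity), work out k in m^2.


k = S*q*mu / (2*pi*dP_s*1000*hr)
k = 1.5199*0.039880*0.00061774 / (2*pi*20.736*1000*422.61)
k = 6.8004e-13 m^2


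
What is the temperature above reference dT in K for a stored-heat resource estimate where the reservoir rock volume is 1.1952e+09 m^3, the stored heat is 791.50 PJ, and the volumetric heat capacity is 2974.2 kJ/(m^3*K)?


dT = Q_s * 1e12 / (Vr * rhoc)
dT = 791.50 * 1e12 / (1.1952e+09 * 2974.2)
dT = 222.66 K


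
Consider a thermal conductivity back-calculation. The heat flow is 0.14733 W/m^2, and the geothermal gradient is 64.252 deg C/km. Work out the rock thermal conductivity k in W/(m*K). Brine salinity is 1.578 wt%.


k = q / (grad / 1000)
k = 0.14733 / (64.252 / 1000)
k = 2.2930 W/(m*K)


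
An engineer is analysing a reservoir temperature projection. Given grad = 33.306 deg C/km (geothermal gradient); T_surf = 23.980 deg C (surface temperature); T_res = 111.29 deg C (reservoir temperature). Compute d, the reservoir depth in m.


d = (T_res - T_surf) / grad * 1000
d = (111.29 - 23.980) / 33.306 * 1000
d = 2621.4 m


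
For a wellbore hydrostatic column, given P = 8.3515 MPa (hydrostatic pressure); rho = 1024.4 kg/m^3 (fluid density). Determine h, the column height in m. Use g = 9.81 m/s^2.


h = P * 1e6 / (g * rho)
h = 8.3515 * 1e6 / (9.81 * 1024.4)
h = 831.05 m


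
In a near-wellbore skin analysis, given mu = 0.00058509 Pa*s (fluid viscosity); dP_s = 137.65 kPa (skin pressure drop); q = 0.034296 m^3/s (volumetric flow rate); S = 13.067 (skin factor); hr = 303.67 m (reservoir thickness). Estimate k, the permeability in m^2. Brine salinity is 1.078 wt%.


k = S*q*mu / (2*pi*dP_s*1000*hr)
k = 13.067*0.034296*0.00058509 / (2*pi*137.65*1000*303.67)
k = 9.9835e-13 m^2


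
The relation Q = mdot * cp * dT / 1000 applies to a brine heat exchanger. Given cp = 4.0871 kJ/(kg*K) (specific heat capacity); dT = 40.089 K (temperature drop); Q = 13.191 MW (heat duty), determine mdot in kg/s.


mdot = Q * 1000 / (cp * dT)
mdot = 13.191 * 1000 / (4.0871 * 40.089)
mdot = 80.508 kg/s


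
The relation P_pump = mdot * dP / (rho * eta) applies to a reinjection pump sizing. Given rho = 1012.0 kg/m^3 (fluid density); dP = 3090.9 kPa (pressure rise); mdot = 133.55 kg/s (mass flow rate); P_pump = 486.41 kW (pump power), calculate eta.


eta = mdot * dP / (rho * P_pump)
eta = 133.55 * 3090.9 / (1012.0 * 486.41)
eta = 0.83858


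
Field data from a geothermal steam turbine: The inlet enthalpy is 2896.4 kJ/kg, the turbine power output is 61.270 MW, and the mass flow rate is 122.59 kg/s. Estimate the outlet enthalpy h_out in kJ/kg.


h_out = h_in - P * 1000 / mdot
h_out = 2896.4 - 61.270 * 1000 / 122.59
h_out = 2396.6 kJ/kg


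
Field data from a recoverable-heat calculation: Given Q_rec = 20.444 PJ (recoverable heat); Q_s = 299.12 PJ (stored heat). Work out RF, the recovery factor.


RF = Q_rec / Q_s
RF = 20.444 / 299.12
RF = 0.068347


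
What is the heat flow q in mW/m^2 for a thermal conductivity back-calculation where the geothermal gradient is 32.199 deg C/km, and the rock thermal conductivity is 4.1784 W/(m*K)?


q = k * grad / 1000
q = 4.1784 * 32.199 / 1000
q = 0.1345403 W/m^2
Convert: 0.1345403 W/m^2 * 1000.0 = 134.54 mW/m^2
q = 134.54 mW/m^2


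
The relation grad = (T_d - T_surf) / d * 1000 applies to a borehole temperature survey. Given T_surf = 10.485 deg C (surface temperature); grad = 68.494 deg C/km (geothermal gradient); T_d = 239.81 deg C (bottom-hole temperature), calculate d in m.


d = (T_d - T_surf) / grad * 1000
d = (239.81 - 10.485) / 68.494 * 1000
d = 3348.1 m


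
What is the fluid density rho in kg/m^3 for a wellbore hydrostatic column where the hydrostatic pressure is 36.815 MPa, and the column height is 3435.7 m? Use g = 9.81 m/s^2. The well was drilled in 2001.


rho = P * 1e6 / (g * h)
rho = 36.815 * 1e6 / (9.81 * 3435.7)
rho = 1092.3 kg/m^3


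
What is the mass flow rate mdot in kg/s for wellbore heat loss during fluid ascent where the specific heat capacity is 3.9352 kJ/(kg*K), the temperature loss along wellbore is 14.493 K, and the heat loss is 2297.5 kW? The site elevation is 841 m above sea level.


mdot = Q_loss / (cp * dT)
mdot = 2297.5 / (3.9352 * 14.493)
mdot = 40.284 kg/s


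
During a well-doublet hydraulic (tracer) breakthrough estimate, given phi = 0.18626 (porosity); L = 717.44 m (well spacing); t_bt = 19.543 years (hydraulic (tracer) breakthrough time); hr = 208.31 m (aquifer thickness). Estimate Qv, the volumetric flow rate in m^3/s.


Qv = pi*hr*phi*L^2 / (3*t_bt*365.25*86400)
Qv = pi*208.31*0.18626*717.44^2 / (3*19.543*365.25*86400)
Qv = 0.033911 m^3/s


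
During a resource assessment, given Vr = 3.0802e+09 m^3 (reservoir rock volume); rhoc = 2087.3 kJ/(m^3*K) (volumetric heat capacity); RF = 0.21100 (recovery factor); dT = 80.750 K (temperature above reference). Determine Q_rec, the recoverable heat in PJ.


Step 1: Q_s = Vr*rhoc*dT/1e12 = 3.0802e+09*2087.3*80.75/1e12 = 519.1661 PJ
Step 2: Q_rec = Q_s * RF = 519.1661 * 0.211 = 109.54 PJ
Q_rec = 109.54 PJ


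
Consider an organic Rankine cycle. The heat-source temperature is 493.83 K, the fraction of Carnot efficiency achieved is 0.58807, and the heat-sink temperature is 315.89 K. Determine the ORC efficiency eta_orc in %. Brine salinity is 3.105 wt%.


eta_orc = (1 - Tc/Th) * f * 100
eta_orc = (1 - 315.89/493.83) * 0.58807 * 100
eta_orc = 21.190 %


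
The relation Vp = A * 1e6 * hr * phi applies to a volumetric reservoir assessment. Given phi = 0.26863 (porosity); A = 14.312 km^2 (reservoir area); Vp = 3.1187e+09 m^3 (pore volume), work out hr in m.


hr = Vp / (A * 1e6 * phi)
hr = 3.1187e+09 / (14.312 * 1e6 * 0.26863)
hr = 811.18 m


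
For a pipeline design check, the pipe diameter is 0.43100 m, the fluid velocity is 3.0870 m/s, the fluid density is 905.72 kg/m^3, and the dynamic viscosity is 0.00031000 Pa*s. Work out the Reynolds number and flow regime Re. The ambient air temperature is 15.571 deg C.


Step 1: Re = rho*vel*D/mu = 905.72*3.087*0.431/0.00031 = 3.8873e+06
Step 2: Re = 3.8873e+06 > 4000, so flow is turbulent.
Re = 3.8873e+06 (turbulent)


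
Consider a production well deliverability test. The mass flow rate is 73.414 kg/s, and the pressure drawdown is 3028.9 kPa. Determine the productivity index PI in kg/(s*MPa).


PI = mdot * 1000 / dP
PI = 73.414 * 1000 / 3028.9
PI = 24.238 kg/(s*MPa)


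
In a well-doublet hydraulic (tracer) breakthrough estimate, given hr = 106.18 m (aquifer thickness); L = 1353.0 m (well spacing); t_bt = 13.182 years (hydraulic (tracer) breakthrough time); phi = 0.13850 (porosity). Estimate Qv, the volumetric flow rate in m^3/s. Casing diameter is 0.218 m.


Qv = pi*hr*phi*L^2 / (3*t_bt*365.25*86400)
Qv = pi*106.18*0.13850*1353.0^2 / (3*13.182*365.25*86400)
Qv = 0.067769 m^3/s


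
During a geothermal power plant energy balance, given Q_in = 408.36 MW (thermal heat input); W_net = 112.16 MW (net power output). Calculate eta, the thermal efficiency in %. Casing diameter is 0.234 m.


eta = W_net / Q_in * 100
eta = 112.16 / 408.36 * 100
eta = 27.466 %


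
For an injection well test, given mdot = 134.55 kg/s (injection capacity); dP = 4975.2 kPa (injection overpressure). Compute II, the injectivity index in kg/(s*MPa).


II = mdot * 1000 / dP
II = 134.55 * 1000 / 4975.2
II = 27.044 kg/(s*MPa)


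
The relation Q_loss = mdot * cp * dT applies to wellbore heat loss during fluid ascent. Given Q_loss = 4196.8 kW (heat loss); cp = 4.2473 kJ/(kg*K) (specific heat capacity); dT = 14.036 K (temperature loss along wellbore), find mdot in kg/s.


mdot = Q_loss / (cp * dT)
mdot = 4196.8 / (4.2473 * 14.036)
mdot = 70.398 kg/s


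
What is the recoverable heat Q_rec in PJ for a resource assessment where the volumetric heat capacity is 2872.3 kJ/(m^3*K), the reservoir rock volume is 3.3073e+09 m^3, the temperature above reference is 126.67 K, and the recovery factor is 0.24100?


Step 1: Q_s = Vr*rhoc*dT/1e12 = 3.3073e+09*2872.3*126.67/1e12 = 1203.309 PJ
Step 2: Q_rec = Q_s * RF = 1203.309 * 0.241 = 290.00 PJ
Q_rec = 290.00 PJ


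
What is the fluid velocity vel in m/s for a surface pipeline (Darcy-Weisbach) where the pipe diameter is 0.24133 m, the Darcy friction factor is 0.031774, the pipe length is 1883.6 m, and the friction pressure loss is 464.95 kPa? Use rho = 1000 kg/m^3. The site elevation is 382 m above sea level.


vel = sqrt(dP*1000*2*D / (f*L*rho))
vel = sqrt(464.95*1000*2*0.24133 / (0.031774*1883.6*1000))
vel = 1.9364 m/s


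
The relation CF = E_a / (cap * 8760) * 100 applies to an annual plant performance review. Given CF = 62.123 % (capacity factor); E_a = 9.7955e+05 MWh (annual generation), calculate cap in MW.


cap = E_a / (CF/100 * 8760)
cap = 9.7955e+05 / (62.123/100 * 8760)
cap = 180.00 MW


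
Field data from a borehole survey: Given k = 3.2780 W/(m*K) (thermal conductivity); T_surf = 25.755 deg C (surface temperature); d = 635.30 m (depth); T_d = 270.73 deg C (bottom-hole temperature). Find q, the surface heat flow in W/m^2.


Step 1: grad = (T_d - T_surf)/d * 1000 = (270.73 - 25.755)/635.3 * 1000 = 385.6052 deg C/km
Step 2: q = k * grad / 1000 = 3.278 * 385.6052 / 1000 = 1.2640 W/m^2
q = 1.2640 W/m^2


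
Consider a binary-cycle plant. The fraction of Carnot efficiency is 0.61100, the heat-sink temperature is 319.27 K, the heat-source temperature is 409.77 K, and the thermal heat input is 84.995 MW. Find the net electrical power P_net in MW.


Step 1: eta = (1 - Tc/Th)*f = (1 - 319.27/409.77)*0.611 = 0.1349428
Step 2: P_net = eta * Q_in = 0.1349428 * 84.995 = 11.469 MW
P_net = 11.469 MW


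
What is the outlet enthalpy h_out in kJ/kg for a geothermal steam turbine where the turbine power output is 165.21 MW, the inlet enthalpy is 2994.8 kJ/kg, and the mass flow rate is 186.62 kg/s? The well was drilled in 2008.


h_out = h_in - P * 1000 / mdot
h_out = 2994.8 - 165.21 * 1000 / 186.62
h_out = 2109.5 kJ/kg


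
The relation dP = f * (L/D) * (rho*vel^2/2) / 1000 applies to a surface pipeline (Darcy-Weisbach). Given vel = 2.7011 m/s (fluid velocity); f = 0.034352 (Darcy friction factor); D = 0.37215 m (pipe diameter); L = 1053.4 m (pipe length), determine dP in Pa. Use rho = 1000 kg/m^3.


dP = f * (L/D) * (rho*vel^2/2) / 1000
dP = 0.034352 * (1053.4/0.37215) * (1000*2.7011^2/2) / 1000
dP = 354.7143 kPa
Convert: 354.7143 kPa * 1000.0 = 3.5471e+05 Pa
dP = 3.5471e+05 Pa


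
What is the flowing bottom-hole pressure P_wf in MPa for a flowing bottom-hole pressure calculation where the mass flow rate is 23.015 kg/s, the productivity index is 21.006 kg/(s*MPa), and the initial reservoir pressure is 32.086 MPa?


P_wf = P_i - mdot / PI
P_wf = 32.086 - 23.015 / 21.006
P_wf = 30.990 MPa


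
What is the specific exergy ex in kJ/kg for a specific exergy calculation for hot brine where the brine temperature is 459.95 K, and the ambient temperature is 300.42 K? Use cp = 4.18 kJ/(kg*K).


ex = cp * ((T_b - T_0) - T_0 * ln(T_b/T_0))
ex = 4.18 * ((459.95 - 300.42) - 300.42 * ln(459.95/300.42))
ex = 131.96 kJ/kg


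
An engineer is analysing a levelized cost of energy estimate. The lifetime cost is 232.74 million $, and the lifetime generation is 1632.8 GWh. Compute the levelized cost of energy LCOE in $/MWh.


LCOE = C_tot / E_tot * 100
LCOE = 232.74 / 1632.8 * 100
LCOE = 14.25404 cents/kWh
Convert: 14.25404 cents/kWh * 10.0 = 142.54 $/MWh
LCOE = 142.54 $/MWh


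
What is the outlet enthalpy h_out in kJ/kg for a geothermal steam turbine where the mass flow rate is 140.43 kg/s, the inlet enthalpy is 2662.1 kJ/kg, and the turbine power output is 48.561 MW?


h_out = h_in - P * 1000 / mdot
h_out = 2662.1 - 48.561 * 1000 / 140.43
h_out = 2316.3 kJ/kg


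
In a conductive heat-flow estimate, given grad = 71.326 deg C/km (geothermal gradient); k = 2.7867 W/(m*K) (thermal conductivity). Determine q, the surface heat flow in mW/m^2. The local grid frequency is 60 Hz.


q = k * grad / 1000
q = 2.7867 * 71.326 / 1000
q = 0.1987642 W/m^2
Convert: 0.1987642 W/m^2 * 1000.0 = 198.76 mW/m^2
q = 198.76 mW/m^2


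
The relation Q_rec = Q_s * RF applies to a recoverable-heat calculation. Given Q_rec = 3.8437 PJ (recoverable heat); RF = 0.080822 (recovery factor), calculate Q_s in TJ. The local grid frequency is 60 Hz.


Q_s = Q_rec / RF
Q_s = 3.8437 / 0.080822
Q_s = 47.55760 PJ
Convert: 47.55760 PJ * 1000.0 = 47558 TJ
Q_s = 47558 TJ


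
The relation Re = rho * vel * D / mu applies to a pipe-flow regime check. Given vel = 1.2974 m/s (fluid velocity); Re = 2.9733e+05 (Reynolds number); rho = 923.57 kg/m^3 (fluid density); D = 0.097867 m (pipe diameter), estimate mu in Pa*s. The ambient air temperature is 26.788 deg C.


mu = rho * vel * D / Re
mu = 923.57 * 1.2974 * 0.097867 / 2.9733e+05
mu = 0.00039440 Pa*s


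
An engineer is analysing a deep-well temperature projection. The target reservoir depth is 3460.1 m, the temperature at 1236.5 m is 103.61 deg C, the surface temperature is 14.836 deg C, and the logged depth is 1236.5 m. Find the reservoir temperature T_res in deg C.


Step 1: grad = (T_d1 - T_surf)/d1 * 1000 = (103.61 - 14.836)/1236.5 * 1000 = 71.79458 deg C/km
Step 2: T_res = T_surf + grad*d2/1000 = 14.836 + 71.79458*3460.1/1000 = 263.25 deg C
T_res = 263.25 deg C


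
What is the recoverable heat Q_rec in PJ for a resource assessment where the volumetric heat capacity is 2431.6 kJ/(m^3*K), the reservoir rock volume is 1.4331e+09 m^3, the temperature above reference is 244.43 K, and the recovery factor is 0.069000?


Step 1: Q_s = Vr*rhoc*dT/1e12 = 1.4331e+09*2431.6*244.43/1e12 = 851.7716 PJ
Step 2: Q_rec = Q_s * RF = 851.7716 * 0.069 = 58.772 PJ
Q_rec = 58.772 PJ


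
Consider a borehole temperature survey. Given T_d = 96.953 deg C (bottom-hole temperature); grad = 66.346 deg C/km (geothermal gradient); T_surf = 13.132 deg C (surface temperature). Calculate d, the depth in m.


d = (T_d - T_surf) / grad * 1000
d = (96.953 - 13.132) / 66.346 * 1000
d = 1263.4 m


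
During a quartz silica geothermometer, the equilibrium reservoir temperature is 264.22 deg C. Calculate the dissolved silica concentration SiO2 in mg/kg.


SiO2 = 10^(5.19 - 1309/(T_eq + 273.15))
SiO2 = 10^(5.19 - 1309/(264.22 + 273.15))
SiO2 = 567.63 mg/kg


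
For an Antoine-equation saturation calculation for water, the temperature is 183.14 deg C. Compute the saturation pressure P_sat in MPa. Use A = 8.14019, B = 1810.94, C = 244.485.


P_sat = 10^(A - B/(C + T)) / 760 * 0.101325
P_sat = 10^(8.14019 - 1810.94/(244.485 + 183.14)) / 760 * 0.101325
P_sat = 1.0720 MPa


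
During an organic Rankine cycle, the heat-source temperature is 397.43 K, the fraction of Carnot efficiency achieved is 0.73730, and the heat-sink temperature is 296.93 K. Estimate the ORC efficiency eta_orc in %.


eta_orc = (1 - Tc/Th) * f * 100
eta_orc = (1 - 296.93/397.43) * 0.73730 * 100
eta_orc = 18.644 %


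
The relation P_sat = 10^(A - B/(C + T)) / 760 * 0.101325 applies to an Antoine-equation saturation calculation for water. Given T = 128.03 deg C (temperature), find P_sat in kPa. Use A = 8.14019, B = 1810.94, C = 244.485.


P_sat = 10^(A - B/(C + T)) / 760 * 0.101325
P_sat = 10^(8.14019 - 1810.94/(244.485 + 128.03)) / 760 * 0.101325
P_sat = 0.2533407 MPa
Convert: 0.2533407 MPa * 1000.0 = 253.34 kPa
P_sat = 253.34 kPa


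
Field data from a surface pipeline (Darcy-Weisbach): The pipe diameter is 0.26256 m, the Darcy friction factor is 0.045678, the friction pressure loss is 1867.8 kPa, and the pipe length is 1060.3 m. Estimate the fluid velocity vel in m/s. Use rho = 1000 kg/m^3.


vel = sqrt(dP*1000*2*D / (f*L*rho))
vel = sqrt(1867.8*1000*2*0.26256 / (0.045678*1060.3*1000))
vel = 4.5001 m/s


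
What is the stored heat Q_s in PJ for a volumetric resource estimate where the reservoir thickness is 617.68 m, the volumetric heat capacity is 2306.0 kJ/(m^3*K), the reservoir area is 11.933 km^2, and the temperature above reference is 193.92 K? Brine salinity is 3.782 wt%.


Step 1: Vr = A*1e6*hr = 11.933*1e6*617.68 = 7.370775e+09 m^3
Step 2: Q_s = Vr*rhoc*dT/1e12 = 7.370775e+09*2306.0*193.92/1e12 = 3296.1 PJ
Q_s = 3296.1 PJ


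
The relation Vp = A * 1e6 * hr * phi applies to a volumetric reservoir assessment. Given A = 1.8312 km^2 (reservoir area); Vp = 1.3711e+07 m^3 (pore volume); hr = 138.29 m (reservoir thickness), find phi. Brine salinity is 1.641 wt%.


phi = Vp / (A * 1e6 * hr)
phi = 1.3711e+07 / (1.8312 * 1e6 * 138.29)
phi = 0.054143


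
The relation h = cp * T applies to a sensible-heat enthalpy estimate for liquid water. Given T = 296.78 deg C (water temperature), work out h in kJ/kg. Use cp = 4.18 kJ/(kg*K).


h = cp * T
h = 4.18 * 296.78
h = 1240.5 kJ/kg


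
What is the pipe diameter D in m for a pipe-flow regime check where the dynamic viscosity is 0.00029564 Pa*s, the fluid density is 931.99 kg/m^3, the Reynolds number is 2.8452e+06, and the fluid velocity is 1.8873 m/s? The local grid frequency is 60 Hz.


D = Re * mu / (rho * vel)
D = 2.8452e+06 * 0.00029564 / (931.99 * 1.8873)
D = 0.47822 m


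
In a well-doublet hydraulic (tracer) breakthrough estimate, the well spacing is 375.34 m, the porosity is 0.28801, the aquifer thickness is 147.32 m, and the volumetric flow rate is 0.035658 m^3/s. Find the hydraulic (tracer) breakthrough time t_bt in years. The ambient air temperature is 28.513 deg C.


t_bt = pi * hr * phi * L^2 / (3 * Qv) / (365.25*86400)
t_bt = pi * 147.32 * 0.28801 * 375.34^2 / (3 * 0.035658) / (365.25*86400)
t_bt = 5.5627 years


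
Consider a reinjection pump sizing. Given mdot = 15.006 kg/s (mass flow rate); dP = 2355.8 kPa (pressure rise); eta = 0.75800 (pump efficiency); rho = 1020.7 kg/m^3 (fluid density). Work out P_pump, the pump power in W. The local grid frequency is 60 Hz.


P_pump = mdot * dP / (rho * eta)
P_pump = 15.006 * 2355.8 / (1020.7 * 0.75800)
P_pump = 45.69157 kW
Convert: 45.69157 kW * 1000.0 = 45692 W
P_pump = 45692 W


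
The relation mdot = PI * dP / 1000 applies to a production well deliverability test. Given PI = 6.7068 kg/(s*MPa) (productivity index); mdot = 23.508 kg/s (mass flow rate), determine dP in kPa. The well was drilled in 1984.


dP = mdot * 1000 / PI
dP = 23.508 * 1000 / 6.7068
dP = 3505.1 kPa


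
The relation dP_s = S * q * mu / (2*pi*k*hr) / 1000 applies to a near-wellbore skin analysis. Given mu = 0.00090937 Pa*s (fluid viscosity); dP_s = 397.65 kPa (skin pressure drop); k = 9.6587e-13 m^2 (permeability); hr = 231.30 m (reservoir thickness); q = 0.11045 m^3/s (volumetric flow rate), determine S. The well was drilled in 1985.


S = dP_s * 1000 * 2*pi*k*hr / (q*mu)
S = 397.65 * 1000 * 2*pi*9.6587e-13*231.30 / (0.11045*0.00090937)
S = 5.5574


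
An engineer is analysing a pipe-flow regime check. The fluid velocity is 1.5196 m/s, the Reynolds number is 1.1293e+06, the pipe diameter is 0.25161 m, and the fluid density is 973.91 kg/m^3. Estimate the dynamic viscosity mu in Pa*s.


mu = rho * vel * D / Re
mu = 973.91 * 1.5196 * 0.25161 / 1.1293e+06
mu = 0.00032974 Pa*s


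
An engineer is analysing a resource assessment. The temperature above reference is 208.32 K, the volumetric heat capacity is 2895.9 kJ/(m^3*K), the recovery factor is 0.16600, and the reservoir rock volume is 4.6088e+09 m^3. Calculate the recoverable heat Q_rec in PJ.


Step 1: Q_s = Vr*rhoc*dT/1e12 = 4.6088e+09*2895.9*208.32/1e12 = 2780.369 PJ
Step 2: Q_rec = Q_s * RF = 2780.369 * 0.166 = 461.54 PJ
Q_rec = 461.54 PJ


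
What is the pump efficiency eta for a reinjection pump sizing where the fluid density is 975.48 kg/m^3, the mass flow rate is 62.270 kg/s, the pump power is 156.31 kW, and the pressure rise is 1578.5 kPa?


eta = mdot * dP / (rho * P_pump)
eta = 62.270 * 1578.5 / (975.48 * 156.31)
eta = 0.64464


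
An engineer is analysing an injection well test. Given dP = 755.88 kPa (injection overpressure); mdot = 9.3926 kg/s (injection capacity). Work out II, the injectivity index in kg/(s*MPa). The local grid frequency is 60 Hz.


II = mdot * 1000 / dP
II = 9.3926 * 1000 / 755.88
II = 12.426 kg/(s*MPa)


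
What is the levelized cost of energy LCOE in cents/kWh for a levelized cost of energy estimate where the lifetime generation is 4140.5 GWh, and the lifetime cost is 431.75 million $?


LCOE = C_tot / E_tot * 100
LCOE = 431.75 / 4140.5 * 100
LCOE = 10.427 cents/kWh


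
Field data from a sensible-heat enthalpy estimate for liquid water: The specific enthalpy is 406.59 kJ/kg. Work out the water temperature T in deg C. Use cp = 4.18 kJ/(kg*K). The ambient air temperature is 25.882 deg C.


T = h / cp
T = 406.59 / 4.18
T = 97.270 deg C


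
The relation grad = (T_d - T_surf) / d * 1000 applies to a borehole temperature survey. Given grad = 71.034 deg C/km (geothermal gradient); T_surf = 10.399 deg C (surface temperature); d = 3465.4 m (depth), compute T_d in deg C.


T_d = T_surf + grad * d / 1000
T_d = 10.399 + 71.034 * 3465.4 / 1000
T_d = 256.56 deg C


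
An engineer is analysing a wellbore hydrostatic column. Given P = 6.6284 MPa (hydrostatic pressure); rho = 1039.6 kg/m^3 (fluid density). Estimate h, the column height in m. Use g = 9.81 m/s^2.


h = P * 1e6 / (g * rho)
h = 6.6284 * 1e6 / (9.81 * 1039.6)
h = 649.94 m


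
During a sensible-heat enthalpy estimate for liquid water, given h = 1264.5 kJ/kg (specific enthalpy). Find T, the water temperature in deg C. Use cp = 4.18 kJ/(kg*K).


T = h / cp
T = 1264.5 / 4.18
T = 302.51 deg C


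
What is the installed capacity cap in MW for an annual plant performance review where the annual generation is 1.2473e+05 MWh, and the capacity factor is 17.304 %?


cap = E_a / (CF/100 * 8760)
cap = 1.2473e+05 / (17.304/100 * 8760)
cap = 82.285 MW


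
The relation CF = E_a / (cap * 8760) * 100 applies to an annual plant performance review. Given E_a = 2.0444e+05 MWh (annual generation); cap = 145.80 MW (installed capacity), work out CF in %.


CF = E_a / (cap * 8760) * 100
CF = 2.0444e+05 / (145.80 * 8760) * 100
CF = 16.007 %


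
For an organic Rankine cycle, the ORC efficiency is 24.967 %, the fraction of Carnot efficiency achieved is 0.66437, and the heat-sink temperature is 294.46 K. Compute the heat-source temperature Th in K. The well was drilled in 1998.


Th = Tc / (1 - (eta_orc/100)/f)
Th = 294.46 / (1 - (24.967/100)/0.66437)
Th = 471.74 K


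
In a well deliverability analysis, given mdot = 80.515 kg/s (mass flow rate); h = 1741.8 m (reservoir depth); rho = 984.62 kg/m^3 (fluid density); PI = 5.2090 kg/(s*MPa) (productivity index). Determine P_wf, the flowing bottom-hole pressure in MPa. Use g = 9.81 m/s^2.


Step 1: P_i = rho*g*h/1e6 = 984.62*9.81*1741.8/1e6 = 16.82426 MPa
Step 2: P_wf = P_i - mdot/PI = 16.82426 - 80.515/5.209 = 1.3674 MPa
P_wf = 1.3674 MPa


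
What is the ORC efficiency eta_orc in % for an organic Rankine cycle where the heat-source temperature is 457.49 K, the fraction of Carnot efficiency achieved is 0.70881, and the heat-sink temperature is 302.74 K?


eta_orc = (1 - Tc/Th) * f * 100
eta_orc = (1 - 302.74/457.49) * 0.70881 * 100
eta_orc = 23.976 %


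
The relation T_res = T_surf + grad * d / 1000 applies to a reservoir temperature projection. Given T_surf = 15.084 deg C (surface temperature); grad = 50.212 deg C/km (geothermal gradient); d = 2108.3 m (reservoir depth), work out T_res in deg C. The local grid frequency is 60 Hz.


T_res = T_surf + grad * d / 1000
T_res = 15.084 + 50.212 * 2108.3 / 1000
T_res = 120.95 deg C


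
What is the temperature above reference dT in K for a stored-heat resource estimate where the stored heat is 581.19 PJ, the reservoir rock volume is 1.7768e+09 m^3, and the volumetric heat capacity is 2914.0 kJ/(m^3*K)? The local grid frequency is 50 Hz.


dT = Q_s * 1e12 / (Vr * rhoc)
dT = 581.19 * 1e12 / (1.7768e+09 * 2914.0)
dT = 112.25 K


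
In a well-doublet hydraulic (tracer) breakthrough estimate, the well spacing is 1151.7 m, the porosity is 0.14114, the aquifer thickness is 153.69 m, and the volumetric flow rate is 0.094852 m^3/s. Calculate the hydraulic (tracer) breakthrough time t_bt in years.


t_bt = pi * hr * phi * L^2 / (3 * Qv) / (365.25*86400)
t_bt = pi * 153.69 * 0.14114 * 1151.7^2 / (3 * 0.094852) / (365.25*86400)
t_bt = 10.066 years


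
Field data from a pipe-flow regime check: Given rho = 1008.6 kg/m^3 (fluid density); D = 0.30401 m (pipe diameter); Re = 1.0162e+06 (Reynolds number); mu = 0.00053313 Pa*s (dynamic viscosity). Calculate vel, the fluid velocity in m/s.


vel = Re * mu / (rho * D)
vel = 1.0162e+06 * 0.00053313 / (1008.6 * 0.30401)
vel = 1.7669 m/s


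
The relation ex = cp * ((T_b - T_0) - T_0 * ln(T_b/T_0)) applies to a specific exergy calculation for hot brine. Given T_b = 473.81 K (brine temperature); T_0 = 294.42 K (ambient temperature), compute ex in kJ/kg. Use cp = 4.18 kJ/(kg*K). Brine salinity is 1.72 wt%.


ex = cp * ((T_b - T_0) - T_0 * ln(T_b/T_0))
ex = 4.18 * ((473.81 - 294.42) - 294.42 * ln(473.81/294.42))
ex = 164.30 kJ/kg


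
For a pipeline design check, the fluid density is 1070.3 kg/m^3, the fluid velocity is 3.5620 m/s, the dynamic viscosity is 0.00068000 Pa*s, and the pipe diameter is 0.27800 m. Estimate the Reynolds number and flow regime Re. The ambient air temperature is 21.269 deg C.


Step 1: Re = rho*vel*D/mu = 1070.3*3.562*0.278/0.00068 = 1.5586e+06
Step 2: Re = 1.5586e+06 > 4000, so flow is turbulent.
Re = 1.5586e+06 (turbulent)


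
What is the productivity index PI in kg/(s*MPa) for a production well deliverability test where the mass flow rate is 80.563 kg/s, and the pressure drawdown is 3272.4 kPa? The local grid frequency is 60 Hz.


PI = mdot * 1000 / dP
PI = 80.563 * 1000 / 3272.4
PI = 24.619 kg/(s*MPa)


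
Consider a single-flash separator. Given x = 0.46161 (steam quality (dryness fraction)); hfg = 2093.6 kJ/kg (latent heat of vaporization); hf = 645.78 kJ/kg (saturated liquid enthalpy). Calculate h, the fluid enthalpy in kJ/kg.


h = hf + x * hfg
h = 645.78 + 0.46161 * 2093.6
h = 1612.2 kJ/kg


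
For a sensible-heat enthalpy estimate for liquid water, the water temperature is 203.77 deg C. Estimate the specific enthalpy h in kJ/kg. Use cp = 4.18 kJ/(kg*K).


h = cp * T
h = 4.18 * 203.77
h = 851.76 kJ/kg


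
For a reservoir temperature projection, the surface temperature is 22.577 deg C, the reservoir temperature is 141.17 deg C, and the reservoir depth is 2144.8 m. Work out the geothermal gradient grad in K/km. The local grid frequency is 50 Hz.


grad = (T_res - T_surf) / d * 1000
grad = (141.17 - 22.577) / 2144.8 * 1000
grad = 55.29327 deg C/km
Convert: 55.29327 deg C/km * 1.0 = 55.293 K/km
grad = 55.293 K/km


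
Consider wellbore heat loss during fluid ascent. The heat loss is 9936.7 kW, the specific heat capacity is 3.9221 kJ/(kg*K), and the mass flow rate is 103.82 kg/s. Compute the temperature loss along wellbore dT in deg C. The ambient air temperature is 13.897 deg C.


dT = Q_loss / (mdot * cp)
dT = 9936.7 / (103.82 * 3.9221)
dT = 24.40296 K
Convert (temperature difference, 1 K = 1 deg C): 24.40296 K = 24.40296 deg C
dT = 24.403 deg C


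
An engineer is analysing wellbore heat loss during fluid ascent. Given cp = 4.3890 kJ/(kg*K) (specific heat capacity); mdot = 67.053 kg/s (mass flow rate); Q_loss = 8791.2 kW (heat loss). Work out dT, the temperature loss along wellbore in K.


dT = Q_loss / (mdot * cp)
dT = 8791.2 / (67.053 * 4.3890)
dT = 29.872 K


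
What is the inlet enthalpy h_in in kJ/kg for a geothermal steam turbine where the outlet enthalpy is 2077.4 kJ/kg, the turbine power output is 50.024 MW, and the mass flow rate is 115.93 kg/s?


h_in = h_out + P * 1000 / mdot
h_in = 2077.4 + 50.024 * 1000 / 115.93
h_in = 2508.9 kJ/kg


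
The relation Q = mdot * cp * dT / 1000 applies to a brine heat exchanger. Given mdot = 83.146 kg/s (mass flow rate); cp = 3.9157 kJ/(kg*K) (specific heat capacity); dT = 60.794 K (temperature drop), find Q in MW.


Q = mdot * cp * dT / 1000
Q = 83.146 * 3.9157 * 60.794 / 1000
Q = 19.793 MW


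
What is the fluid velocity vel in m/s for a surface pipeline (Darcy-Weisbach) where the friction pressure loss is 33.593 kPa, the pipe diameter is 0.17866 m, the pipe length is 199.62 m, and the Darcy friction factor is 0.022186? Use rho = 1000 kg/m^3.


vel = sqrt(dP*1000*2*D / (f*L*rho))
vel = sqrt(33.593*1000*2*0.17866 / (0.022186*199.62*1000))
vel = 1.6463 m/s


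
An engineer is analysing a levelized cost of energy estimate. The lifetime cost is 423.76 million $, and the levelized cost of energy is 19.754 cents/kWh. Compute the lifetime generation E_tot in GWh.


E_tot = C_tot / LCOE * 100
E_tot = 423.76 / 19.754 * 100
E_tot = 2145.2 GWh


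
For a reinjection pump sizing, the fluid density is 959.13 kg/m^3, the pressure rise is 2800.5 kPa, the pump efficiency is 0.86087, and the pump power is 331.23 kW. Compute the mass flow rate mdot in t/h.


mdot = P_pump * rho * eta / dP
mdot = 331.23 * 959.13 * 0.86087 / 2800.5
mdot = 97.65829 kg/s
Convert: 97.65829 kg/s * 3.6 = 351.57 t/h
mdot = 351.57 t/h


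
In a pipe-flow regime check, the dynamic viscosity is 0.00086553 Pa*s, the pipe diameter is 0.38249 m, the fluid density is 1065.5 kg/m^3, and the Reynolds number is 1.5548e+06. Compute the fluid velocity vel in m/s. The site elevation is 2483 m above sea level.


vel = Re * mu / (rho * D)
vel = 1.5548e+06 * 0.00086553 / (1065.5 * 0.38249)
vel = 3.3020 m/s


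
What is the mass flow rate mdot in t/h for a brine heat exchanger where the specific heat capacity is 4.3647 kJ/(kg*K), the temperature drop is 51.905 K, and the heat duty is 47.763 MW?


mdot = Q * 1000 / (cp * dT)
mdot = 47.763 * 1000 / (4.3647 * 51.905)
mdot = 210.8279 kg/s
Convert: 210.8279 kg/s * 3.6 = 758.98 t/h
mdot = 758.98 t/h


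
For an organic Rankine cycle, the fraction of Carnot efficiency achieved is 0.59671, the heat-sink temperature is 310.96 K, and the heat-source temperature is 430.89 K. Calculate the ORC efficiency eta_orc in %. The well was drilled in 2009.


eta_orc = (1 - Tc/Th) * f * 100
eta_orc = (1 - 310.96/430.89) * 0.59671 * 100
eta_orc = 16.608 %


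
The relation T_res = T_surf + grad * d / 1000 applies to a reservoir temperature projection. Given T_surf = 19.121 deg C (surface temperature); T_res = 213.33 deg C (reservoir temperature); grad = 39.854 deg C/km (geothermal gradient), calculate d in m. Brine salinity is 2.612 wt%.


d = (T_res - T_surf) / grad * 1000
d = (213.33 - 19.121) / 39.854 * 1000
d = 4873.0 m


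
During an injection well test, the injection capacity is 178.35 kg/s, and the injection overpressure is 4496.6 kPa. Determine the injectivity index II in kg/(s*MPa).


II = mdot * 1000 / dP
II = 178.35 * 1000 / 4496.6
II = 39.663 kg/(s*MPa)


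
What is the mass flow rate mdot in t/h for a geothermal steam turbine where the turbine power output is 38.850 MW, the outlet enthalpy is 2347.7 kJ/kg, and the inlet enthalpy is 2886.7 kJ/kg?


mdot = P * 1000 / (h_in - h_out)
mdot = 38.850 * 1000 / (2886.7 - 2347.7)
mdot = 72.07792 kg/s
Convert: 72.07792 kg/s * 3.6 = 259.48 t/h
mdot = 259.48 t/h
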